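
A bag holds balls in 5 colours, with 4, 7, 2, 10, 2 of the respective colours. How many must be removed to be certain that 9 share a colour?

24

In the worst case you take as many as possible of each colour without reaching 9: 4 + 7 + 2 + 8 + 2 = 23.
The next one must give 9 of some colour, so 23 + 1 = 24.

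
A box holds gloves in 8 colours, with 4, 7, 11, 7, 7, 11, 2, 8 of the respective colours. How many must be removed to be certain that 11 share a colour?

In the worst case you take as many as possible of each colour without reaching 11: 4 + 7 + 10 + 7 + 7 + 10 + 2 + 8 = 55.
The next one must give 11 of some colour, so 55 + 1 = 56.

56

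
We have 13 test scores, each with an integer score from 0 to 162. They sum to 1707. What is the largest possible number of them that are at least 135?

If k of the values are ≥ 135, the total is ≥ 135k + 0(13 − k).
Setting 135k + 0(13 − k) ≤ 1707 gives 135k ≤ 1707, so k ≤ 12.
k = 12 is achieved by 12 values at 135 and 1 at 0, total 1620; add 87 to one value (staying below 135) to reach 1707.

12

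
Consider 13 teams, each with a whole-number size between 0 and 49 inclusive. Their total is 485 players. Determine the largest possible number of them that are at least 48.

Suppose k of them are at least 48. Those contribute at least 48 each and the other 13 − k at least 0 each.
So the total is at least 48k + 0(13 − k) = 0 + 48k. This must be ≤ 485, giving k ≤ 10.
k = 10 is achieved by 10 values at 48 and 3 at 0, total 480; add 5 to one value (staying below 48) to reach 485.

10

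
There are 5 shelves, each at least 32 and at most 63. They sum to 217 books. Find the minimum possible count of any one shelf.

To make one shelf as small as possible, make the other 4 as large as possible.
The other 4 can take up 4 × 63 = 252 ≥ 217 − 32, so one shelf can sit at its floor of 32.
Achievable: one at 32 and the other 4 totalling 185, which fits since 4 × 32 ≤ 185 ≤ 4 × 63.

32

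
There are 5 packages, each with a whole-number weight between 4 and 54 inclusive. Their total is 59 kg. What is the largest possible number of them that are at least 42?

1

If k of the values are ≥ 42, the total is ≥ 42k + 4(5 − k).
Setting 42k + 4(5 − k) ≤ 59 gives 38k ≤ 39, so k ≤ 1.
k = 1 is achieved by 1 value at 42 and 4 at 4, total 58; add 1 to one value (staying below 42) to reach 59.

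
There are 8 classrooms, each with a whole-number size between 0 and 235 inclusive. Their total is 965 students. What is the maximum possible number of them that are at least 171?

5

Suppose k of them are at least 171. Those contribute at least 171 each and the other 8 − k at least 0 each.
So the total is at least 171k + 0(8 − k) = 0 + 171k. This must be ≤ 965, giving k ≤ 5.
k = 5 is achieved by 5 values at 171 and 3 at 0, total 855; add 110 to one value (staying below 171) to reach 965.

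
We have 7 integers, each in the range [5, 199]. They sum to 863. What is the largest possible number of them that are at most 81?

Suppose k of them are at most 81. Those contribute at most 81 each and the rest at most 199 each.
So the total is at most 81k + 199(7 − k) = 1393 − 118k. This must still be ≥ 863, so k ≤ 4.
k = 4 is achieved by 4 values at 81 and 3 at 199, total 921; lower one of the 199's by 58 (still > 81) to reach 863.

4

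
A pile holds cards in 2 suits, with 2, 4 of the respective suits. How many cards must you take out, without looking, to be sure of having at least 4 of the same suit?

In the worst case you take as many as possible of each suit without reaching 4: 2 + 3 = 5.
The next one must give 4 of some suit, so 5 + 1 = 6.

6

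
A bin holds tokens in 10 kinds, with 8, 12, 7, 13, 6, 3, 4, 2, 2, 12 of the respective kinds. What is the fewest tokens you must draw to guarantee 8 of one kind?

53

In the worst case you take as many as possible of each kind without reaching 8: 7 + 7 + 7 + 7 + 6 + 3 + 4 + 2 + 2 + 7 = 52.
The next one must give 8 of some kind, so 52 + 1 = 53.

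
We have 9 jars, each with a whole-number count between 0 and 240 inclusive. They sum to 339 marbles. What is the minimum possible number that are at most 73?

5

Each value above 73 is at least 74, contributing at least 74 − 0 = 74 above the floor 0.
The sum exceeds the floor total 0 by 339, so at most ⌊339/74⌋ = 4 exceed 73, and at least 5 are ≤ 73.
Exactly 5 works: 5 values at 0 and 4 at 74 total 296; raise one of the low values by 43 (still ≤ 73) to hit 339.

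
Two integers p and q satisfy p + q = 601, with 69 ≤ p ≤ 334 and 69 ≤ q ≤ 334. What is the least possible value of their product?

For a fixed sum, pq is smallest when p and q are as far apart as possible.
The extreme feasible split is p = 267, q = 334, giving pq = 89178.

89178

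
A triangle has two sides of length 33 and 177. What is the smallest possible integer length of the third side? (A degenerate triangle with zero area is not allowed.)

The third side must exceed |33 − 177| = 144.
The smallest integer above 144 is 145.

145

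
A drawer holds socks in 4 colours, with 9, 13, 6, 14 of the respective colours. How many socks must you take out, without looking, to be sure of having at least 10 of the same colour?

34

In the worst case you take as many as possible of each colour without reaching 10: 9 + 9 + 6 + 9 = 33.
The next one must give 10 of some colour, so 33 + 1 = 34.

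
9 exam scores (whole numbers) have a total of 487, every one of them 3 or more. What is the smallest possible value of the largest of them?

The average is 487/9 > 54, so not all 9 can be 54 or less; the largest is ≥ 55.
Equality holds with 1 value of 55 and 8 values of 54.

55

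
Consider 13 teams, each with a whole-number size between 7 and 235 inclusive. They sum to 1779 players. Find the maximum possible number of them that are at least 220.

With k values at 220 or above and the rest at least 7, the sum is at least 91 + 213k.
Since the sum is 1779, we need 213k ≤ 1688, i.e. k ≤ 7.
k = 7 is achieved by 7 values at 220 and 6 at 7, total 1582; add 197 to one value (staying below 220) to reach 1779.

7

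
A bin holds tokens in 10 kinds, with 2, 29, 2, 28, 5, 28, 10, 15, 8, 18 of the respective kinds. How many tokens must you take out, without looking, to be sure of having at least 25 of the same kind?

In the worst case you take as many as possible of each kind without reaching 25: 2 + 24 + 2 + 24 + 5 + 24 + 10 + 15 + 8 + 18 = 132.
The next one must give 25 of some kind, so 132 + 1 = 133.

133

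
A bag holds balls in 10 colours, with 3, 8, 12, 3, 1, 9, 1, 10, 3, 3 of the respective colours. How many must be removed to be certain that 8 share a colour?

43

In the worst case you take as many as possible of each colour without reaching 8: 3 + 7 + 7 + 3 + 1 + 7 + 1 + 7 + 3 + 3 = 42.
The next one must give 8 of some colour, so 42 + 1 = 43.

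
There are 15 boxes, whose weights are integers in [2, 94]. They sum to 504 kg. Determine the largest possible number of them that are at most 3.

9

Suppose k of them are at most 3. Those contribute at most 3 each and the rest at most 94 each.
So the total is at most 3k + 94(15 − k) = 1410 − 91k. This must still be ≥ 504, so k ≤ 9.
k = 9 is achieved by 9 values at 3 and 6 at 94, total 591; lower one of the 94's by 87 (still > 3) to reach 504.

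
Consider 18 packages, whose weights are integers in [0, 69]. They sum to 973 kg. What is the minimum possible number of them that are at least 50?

5

Each value short of 50 is at most 49, costing at least 69 − 49 = 20 against the maximum total of 1242.
We can afford to lose at most 1242 − 973 = 269, so at most ⌊269/20⌋ = 13 fall short, and at least 5 are ≥ 50.
Exactly 5 works: 5 values at 69 and 13 at 49 total 982; lower one of the high values by 9 (still ≥ 50) to hit 973.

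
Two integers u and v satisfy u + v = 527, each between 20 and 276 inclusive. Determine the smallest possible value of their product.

For a fixed sum, uv is smallest when u and v are as far apart as possible.
The extreme feasible split is u = 251, v = 276, giving uv = 69276.

69276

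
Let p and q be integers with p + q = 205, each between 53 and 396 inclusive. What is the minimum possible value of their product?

Since p + q is fixed, pushing one of them to its bound minimizes the product.
The extreme feasible split is p = 53, q = 152, giving pq = 8056.

8056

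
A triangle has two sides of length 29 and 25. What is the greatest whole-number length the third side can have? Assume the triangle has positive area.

53

The third side must be less than 29 + 25 = 54.
The largest integer below 54 is 53.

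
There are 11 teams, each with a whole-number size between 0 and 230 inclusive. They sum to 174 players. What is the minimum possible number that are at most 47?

Each value above 47 is at least 48, contributing at least 48 − 0 = 48 above the floor 0.
The sum exceeds the floor total 0 by 174, so at most ⌊174/48⌋ = 3 exceed 47, and at least 8 are ≤ 47.
Exactly 8 works: 8 values at 0 and 3 at 48 total 144; raise one of the low values by 30 (still ≤ 47) to hit 174.

8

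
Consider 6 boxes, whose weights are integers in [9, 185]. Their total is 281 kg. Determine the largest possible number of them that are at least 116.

If k of the values are ≥ 116, the total is ≥ 116k + 9(6 − k).
Setting 116k + 9(6 − k) ≤ 281 gives 107k ≤ 227, so k ≤ 2.
k = 2 is achieved by 2 values at 116 and 4 at 9, total 268; add 13 to one value (staying below 116) to reach 281.

2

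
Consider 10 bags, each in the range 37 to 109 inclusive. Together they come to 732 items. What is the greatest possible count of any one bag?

109

Maximizing one value means minimizing the remaining 9.
The other 9 contribute at least 9 × 37 = 333, leaving at most 732 − 333 = 399.
But each bag is capped at 109, so the maximum is 109.
Achievable: one at 109 and the other 9 totalling 623, which fits since 9 × 37 ≤ 623 ≤ 9 × 109.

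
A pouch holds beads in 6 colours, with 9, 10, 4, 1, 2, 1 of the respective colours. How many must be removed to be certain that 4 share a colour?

14

In the worst case you take as many as possible of each colour without reaching 4: 3 + 3 + 3 + 1 + 2 + 1 = 13.
The next one must give 4 of some colour, so 13 + 1 = 14.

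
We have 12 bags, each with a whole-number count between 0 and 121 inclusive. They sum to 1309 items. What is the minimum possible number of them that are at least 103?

Each value short of 103 is at most 102, costing at least 121 − 102 = 19 against the maximum total of 1452.
We can afford to lose at most 1452 − 1309 = 143, so at most ⌊143/19⌋ = 7 fall short, and at least 5 are ≥ 103.
Exactly 5 works: 5 values at 121 and 7 at 102 total 1319; lower one of the high values by 10 (still ≥ 103) to hit 1309.

5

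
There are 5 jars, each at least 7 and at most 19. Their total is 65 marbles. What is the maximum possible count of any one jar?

To make one jar as large as possible, make the other 4 as small as possible.
The other 4 contribute at least 4 × 7 = 28, leaving at most 65 − 28 = 37.
But each jar is capped at 19, so the maximum is 19.
Achievable: one at 19 and the other 4 totalling 46, which fits since 4 × 7 ≤ 46 ≤ 4 × 19.

19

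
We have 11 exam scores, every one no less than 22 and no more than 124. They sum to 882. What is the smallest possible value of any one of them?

To make one score as small as possible, make the other 10 as large as possible.
The other 10 can take up 10 × 124 = 1240 ≥ 882 − 22, so one score can sit at its floor of 22.
Achievable: one at 22 and the other 10 totalling 860, which fits since 10 × 22 ≤ 860 ≤ 10 × 124.

22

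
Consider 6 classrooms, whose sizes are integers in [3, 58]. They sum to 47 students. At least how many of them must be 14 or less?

4

Each value above 14 is at least 15, contributing at least 15 − 3 = 12 above the floor 3.
The sum exceeds the floor total 18 by 29, so at most ⌊29/12⌋ = 2 exceed 14, and at least 4 are ≤ 14.
Exactly 4 works: 4 values at 3 and 2 at 15 total 42; raise one of the low values by 5 (still ≤ 14) to hit 47.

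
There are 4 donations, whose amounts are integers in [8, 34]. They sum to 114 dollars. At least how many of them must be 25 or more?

2

If only k of them are at least 25, the other 4 − k are at most 24, so the total is at most k·34 + (4 − k)·24.
This must reach 114, so k·34 + (4 − k)·24 ≥ 114, giving k ≥ 2.
Exactly 2 works: 2 values at 34 and 2 at 24 total 116; lower one of the high values by 2 (still ≥ 25) to hit 114.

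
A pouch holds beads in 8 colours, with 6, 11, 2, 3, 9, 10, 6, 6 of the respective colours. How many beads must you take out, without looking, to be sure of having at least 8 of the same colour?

In the worst case you take as many as possible of each colour without reaching 8: 6 + 7 + 2 + 3 + 7 + 7 + 6 + 6 = 44.
The next one must give 8 of some colour, so 44 + 1 = 45.

45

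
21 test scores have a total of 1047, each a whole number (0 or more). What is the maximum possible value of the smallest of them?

49

The average is 1047/21 < 50, so some value is ≤ 49.
Achievable: 3 of them at 49 and 18 at 50 total 1047.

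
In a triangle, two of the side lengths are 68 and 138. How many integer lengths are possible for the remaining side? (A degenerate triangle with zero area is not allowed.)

The triangle inequality gives |68 − 138| < c < 68 + 138, i.e. 70 < c < 206.
So c can be any integer from 71 to 205: 135 values.

135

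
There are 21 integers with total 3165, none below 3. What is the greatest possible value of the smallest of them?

The average is 3165/21 < 151, so some value is ≤ 150.
Equality holds with 6 values of 150 and 15 values of 151.

150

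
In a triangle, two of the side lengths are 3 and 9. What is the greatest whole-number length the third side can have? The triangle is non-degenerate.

11

The third side must be less than 3 + 9 = 12.
The largest integer below 12 is 11.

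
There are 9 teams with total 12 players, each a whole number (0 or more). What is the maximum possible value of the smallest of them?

1

If every one of the 9 were at least 2, the total would be at least 9 × 2 = 18 > 12.
Achievable: 6 of them at 1 and 3 at 2 total 12.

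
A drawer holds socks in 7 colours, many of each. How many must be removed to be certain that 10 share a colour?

You could draw 9 of every colour without reaching 10 of any — 63 in all.
One more forces 10 of some colour, so 63 + 1 = 64.

64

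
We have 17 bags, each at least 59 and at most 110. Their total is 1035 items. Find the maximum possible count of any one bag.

To make one bag as large as possible, make the other 16 as small as possible.
The other 16 contribute at least 16 × 59 = 944, leaving at most 1035 − 944 = 91.
Since 91 ≤ 110, this is achievable: one at 91 and 16 at 59.

91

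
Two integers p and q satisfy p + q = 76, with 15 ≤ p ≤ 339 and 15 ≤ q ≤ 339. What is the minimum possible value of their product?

915

Since p + q is fixed, pushing one of them to its bound minimizes the product.
At the endpoint p = 15, q = 76 − 15 = 61, so pq = 15 × 61 = 915.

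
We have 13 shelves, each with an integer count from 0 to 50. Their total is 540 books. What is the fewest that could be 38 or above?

If only k of them are at least 38, the other 13 − k are at most 37, so the total is at most k·50 + (13 − k)·37.
This must reach 540, so k·50 + (13 − k)·37 ≥ 540, giving k ≥ 5.
Exactly 5 works: 5 values at 50 and 8 at 37 total 546; lower one of the high values by 6 (still ≥ 38) to hit 540.

5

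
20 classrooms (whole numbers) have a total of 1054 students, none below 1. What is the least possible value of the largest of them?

53

Some value must be at least ⌈1054/20⌉ = 53, since 20 × 52 = 1040 < 1054.
Equality holds with 14 values of 53 and 6 values of 52.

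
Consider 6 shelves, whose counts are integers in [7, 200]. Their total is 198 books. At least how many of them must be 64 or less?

Each value above 64 is at least 65, contributing at least 65 − 7 = 58 above the floor 7.
The sum exceeds the floor total 42 by 156, so at most ⌊156/58⌋ = 2 exceed 64, and at least 4 are ≤ 64.
Exactly 4 works: 4 values at 7 and 2 at 65 total 158; raise one of the low values by 40 (still ≤ 64) to hit 198.

4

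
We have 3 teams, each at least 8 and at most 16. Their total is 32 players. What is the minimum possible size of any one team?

To make one team as small as possible, make the other 2 as large as possible.
The other 2 can take up 2 × 16 = 32 ≥ 32 − 8, so one team can sit at its floor of 8.
Achievable: one at 8 and the other 2 totalling 24, which fits since 2 × 8 ≤ 24 ≤ 2 × 16.

8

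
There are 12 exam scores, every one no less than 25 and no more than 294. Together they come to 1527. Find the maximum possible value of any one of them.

294

Maximizing one value means minimizing the remaining 11.
The other 11 contribute at least 11 × 25 = 275, leaving at most 1527 − 275 = 1252.
But each score is capped at 294, so the maximum is 294.
Achievable: one at 294 and the other 11 totalling 1233, which fits since 11 × 25 ≤ 1233 ≤ 11 × 294.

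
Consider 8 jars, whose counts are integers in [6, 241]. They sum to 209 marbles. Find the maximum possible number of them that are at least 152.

With k values at 152 or above and the rest at least 6, the sum is at least 48 + 146k.
Since the sum is 209, we need 146k ≤ 161, i.e. k ≤ 1.
k = 1 is achieved by 1 value at 152 and 7 at 6, total 194; add 15 to one value (staying below 152) to reach 209.

1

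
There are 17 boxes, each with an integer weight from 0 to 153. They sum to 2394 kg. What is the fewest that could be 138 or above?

Each value short of 138 is at most 137, costing at least 153 − 137 = 16 against the maximum total of 2601.
We can afford to lose at most 2601 − 2394 = 207, so at most ⌊207/16⌋ = 12 fall short, and at least 5 are ≥ 138.
Exactly 5 works: 5 values at 153 and 12 at 137 total 2409; lower one of the high values by 15 (still ≥ 138) to hit 2394.

5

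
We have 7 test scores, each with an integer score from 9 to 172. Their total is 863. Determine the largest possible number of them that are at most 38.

Each value at 38 or below falls at least 172 − 38 = 134 short of the ceiling 172.
The ceiling total is 7 × 172 = 1204, and we need 863, so at most ⌊(1204 − 863)/134⌋ = 2 can be that low.
k = 2 is achieved by 2 values at 38 and 5 at 172, total 936; lower one of the 172's by 73 (still > 38) to reach 863.

2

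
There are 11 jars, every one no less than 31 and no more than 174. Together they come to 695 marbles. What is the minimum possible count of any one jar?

To make one jar as small as possible, make the other 10 as large as possible.
The other 10 can take up 10 × 174 = 1740 ≥ 695 − 31, so one jar can sit at its floor of 31.
Achievable: one at 31 and the other 10 totalling 664, which fits since 10 × 31 ≤ 664 ≤ 10 × 174.

31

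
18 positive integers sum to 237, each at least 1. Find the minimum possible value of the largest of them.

14

Some value must be at least ⌈237/18⌉ = 14, since 18 × 13 = 234 < 237.
Equality holds with 3 values of 14 and 15 values of 13.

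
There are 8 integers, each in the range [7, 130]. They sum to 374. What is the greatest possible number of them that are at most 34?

Each value at 34 or below falls at least 130 − 34 = 96 short of the ceiling 130.
The ceiling total is 8 × 130 = 1040, and we need 374, so at most ⌊(1040 − 374)/96⌋ = 6 can be that low.
k = 6 is achieved by 6 values at 34 and 2 at 130, total 464; lower one of the 130's by 90 (still > 34) to reach 374.

6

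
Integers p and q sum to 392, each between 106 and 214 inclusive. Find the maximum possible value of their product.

With p + q fixed, pq peaks when the two are closest together.
Taking p = 196 and q = 196 (both in [106, 214]) gives pq = 38416.

38416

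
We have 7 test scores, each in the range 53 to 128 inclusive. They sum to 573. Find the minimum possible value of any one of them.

53

Minimizing one value means maximizing the remaining 6.
The other 6 can take up 6 × 128 = 768 ≥ 573 − 53, so one score can sit at its floor of 53.
Achievable: one at 53 and the other 6 totalling 520, which fits since 6 × 53 ≤ 520 ≤ 6 × 128.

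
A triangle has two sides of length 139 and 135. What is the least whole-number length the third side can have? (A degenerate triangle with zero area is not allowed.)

5

The third side must exceed |139 − 135| = 4.
The smallest integer above 4 is 5.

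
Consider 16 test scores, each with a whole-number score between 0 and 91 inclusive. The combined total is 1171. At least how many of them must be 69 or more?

4

If only k of them are at least 69, the other 16 − k are at most 68, so the total is at most k·91 + (16 − k)·68.
This must reach 1171, so k·91 + (16 − k)·68 ≥ 1171, giving k ≥ 4.
Exactly 4 works: 4 values at 91 and 12 at 68 total 1180; lower one of the high values by 9 (still ≥ 69) to hit 1171.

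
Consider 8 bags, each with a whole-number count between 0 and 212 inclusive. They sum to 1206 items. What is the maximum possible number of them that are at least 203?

5

Suppose k of them are at least 203. Those contribute at least 203 each and the other 8 − k at least 0 each.
So the total is at least 203k + 0(8 − k) = 0 + 203k. This must be ≤ 1206, giving k ≤ 5.
k = 5 is achieved by 5 values at 203 and 3 at 0, total 1015; add 191 to one value (staying below 203) to reach 1206.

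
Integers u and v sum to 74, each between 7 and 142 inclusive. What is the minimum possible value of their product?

469

For a fixed sum, uv is smallest when u and v are as far apart as possible.
At the endpoint u = 7, v = 74 − 7 = 67, so uv = 7 × 67 = 469.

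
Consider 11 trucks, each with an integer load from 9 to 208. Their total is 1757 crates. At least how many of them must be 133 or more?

If only k of them are at least 133, the other 11 − k are at most 132, so the total is at most k·208 + (11 − k)·132.
This must reach 1757, so k·208 + (11 − k)·132 ≥ 1757, giving k ≥ 5.
Exactly 5 works: 5 values at 208 and 6 at 132 total 1832; lower one of the high values by 75 (still ≥ 133) to hit 1757.

5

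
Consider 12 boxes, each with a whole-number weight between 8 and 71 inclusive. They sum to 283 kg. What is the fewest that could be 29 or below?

Each value above 29 is at least 30, contributing at least 30 − 8 = 22 above the floor 8.
The sum exceeds the floor total 96 by 187, so at most ⌊187/22⌋ = 8 exceed 29, and at least 4 are ≤ 29.
Exactly 4 works: 4 values at 8 and 8 at 30 total 272; raise one of the low values by 11 (still ≤ 29) to hit 283.

4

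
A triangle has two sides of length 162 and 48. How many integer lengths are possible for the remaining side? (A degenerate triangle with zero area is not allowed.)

95

The triangle inequality gives |162 − 48| < c < 162 + 48, i.e. 114 < c < 210.
So c can be any integer from 115 to 209: 95 values.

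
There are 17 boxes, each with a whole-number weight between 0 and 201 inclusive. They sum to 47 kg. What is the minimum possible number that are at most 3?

6

If only k of them are at most 3, the other 17 − k are at least 4, so the total is at least (17 − k)·4 + k·0.
This is ≤ 47, so (17 − k)·4 + 0k ≤ 47, which gives k ≥ 6.
Exactly 6 works: 6 values at 0 and 11 at 4 total 44; raise one of the low values by 3 (still ≤ 3) to hit 47.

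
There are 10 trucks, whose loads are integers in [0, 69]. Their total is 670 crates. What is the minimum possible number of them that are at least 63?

Suppose at most 10 − j of them reach 63; then j values are ≤ 62 and the rest ≤ 69.
The total is then ≤ 62·j + 69·(10 − j) = 690 − 7j. For this to be ≥ 670 we need j ≤ 2, so at least 10 − 2 = 8 must reach 63.
Exactly 8 works: 8 values at 69 and 2 at 62 total 676; lower one of the high values by 6 (still ≥ 63) to hit 670.

8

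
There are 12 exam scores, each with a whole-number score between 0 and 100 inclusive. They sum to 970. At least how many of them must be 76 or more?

3

If only k of them are at least 76, the other 12 − k are at most 75, so the total is at most k·100 + (12 − k)·75.
This must reach 970, so k·100 + (12 − k)·75 ≥ 970, giving k ≥ 3.
Exactly 3 works: 3 values at 100 and 9 at 75 total 975; lower one of the high values by 5 (still ≥ 76) to hit 970.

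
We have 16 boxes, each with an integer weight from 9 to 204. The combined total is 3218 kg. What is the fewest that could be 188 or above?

If only k of them are at least 188, the other 16 − k are at most 187, so the total is at most k·204 + (16 − k)·187.
This must reach 3218, so k·204 + (16 − k)·187 ≥ 3218, giving k ≥ 14.
Exactly 14 works: 14 values at 204 and 2 at 187 total 3230; lower one of the high values by 12 (still ≥ 188) to hit 3218.

14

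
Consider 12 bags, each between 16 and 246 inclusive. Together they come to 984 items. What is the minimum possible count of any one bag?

To make one bag as small as possible, make the other 11 as large as possible.
The other 11 can take up 11 × 246 = 2706 ≥ 984 − 16, so one bag can sit at its floor of 16.
Achievable: one at 16 and the other 11 totalling 968, which fits since 11 × 16 ≤ 968 ≤ 11 × 246.

16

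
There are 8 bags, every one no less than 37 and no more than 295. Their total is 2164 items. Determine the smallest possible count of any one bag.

99

Minimizing one value means maximizing the remaining 7.
The other 7 contribute at most 7 × 295 = 2065, leaving at least 2164 − 2065 = 99.
Since 99 ≥ 37, this is achievable: one at 99 and 7 at 295.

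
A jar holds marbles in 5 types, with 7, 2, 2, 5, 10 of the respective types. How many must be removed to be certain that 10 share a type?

26

In the worst case you take as many as possible of each type without reaching 10: 7 + 2 + 2 + 5 + 9 = 25.
The next one must give 10 of some type, so 25 + 1 = 26.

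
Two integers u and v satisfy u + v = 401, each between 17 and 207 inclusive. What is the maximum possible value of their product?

40200

With u + v fixed, uv peaks when the two are closest together.
Taking u = 200 and v = 201 (both in [17, 207]) gives uv = 40200.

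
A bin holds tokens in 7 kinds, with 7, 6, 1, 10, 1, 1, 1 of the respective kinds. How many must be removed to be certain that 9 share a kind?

26

In the worst case you take as many as possible of each kind without reaching 9: 7 + 6 + 1 + 8 + 1 + 1 + 1 = 25.
The next one must give 9 of some kind, so 25 + 1 = 26.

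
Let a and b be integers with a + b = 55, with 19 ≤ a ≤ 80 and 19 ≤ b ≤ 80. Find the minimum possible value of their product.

ab = a(55 − a) is concave in a, so over [19, 36] it is minimized at an endpoint.
The extreme feasible split is a = 19, b = 36, giving ab = 684.

684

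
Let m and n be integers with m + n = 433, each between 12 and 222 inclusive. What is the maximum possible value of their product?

46872

For a fixed sum, the product mn is largest when m and n are as close as possible.
Taking m = 216 and n = 217 (both in [12, 222]) gives mn = 46872.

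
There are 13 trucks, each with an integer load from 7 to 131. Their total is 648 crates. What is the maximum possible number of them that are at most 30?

Each value at 30 or below falls at least 131 − 30 = 101 short of the ceiling 131.
The ceiling total is 13 × 131 = 1703, and we need 648, so at most ⌊(1703 − 648)/101⌋ = 10 can be that low.
k = 10 is achieved by 10 values at 30 and 3 at 131, total 693; lower one of the 131's by 45 (still > 30) to reach 648.

10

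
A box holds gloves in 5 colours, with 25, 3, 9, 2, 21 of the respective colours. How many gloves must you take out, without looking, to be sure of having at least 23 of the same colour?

In the worst case you take as many as possible of each colour without reaching 23: 22 + 3 + 9 + 2 + 21 = 57.
The next one must give 23 of some colour, so 57 + 1 = 58.

58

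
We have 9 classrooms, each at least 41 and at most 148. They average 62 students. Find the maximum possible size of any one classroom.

148

Maximizing one value means minimizing the remaining 8.
The total is 9 × 62 = 558.
The other 8 contribute at least 8 × 41 = 328, leaving at most 558 − 328 = 230.
But each classroom is capped at 148, so the maximum is 148.
Achievable: one at 148 and the other 8 totalling 410, which fits since 8 × 41 ≤ 410 ≤ 8 × 148.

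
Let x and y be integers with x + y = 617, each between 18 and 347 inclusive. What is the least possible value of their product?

93690

For a fixed sum, xy is smallest when x and y are as far apart as possible.
At the endpoint x = 270, y = 617 − 270 = 347, so xy = 270 × 347 = 93690.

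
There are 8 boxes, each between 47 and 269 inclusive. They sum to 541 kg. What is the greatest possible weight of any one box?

212

To make one box as large as possible, make the other 7 as small as possible.
The other 7 contribute at least 7 × 47 = 329, leaving at most 541 − 329 = 212.
Since 212 ≤ 269, this is achievable: one at 212 and 7 at 47.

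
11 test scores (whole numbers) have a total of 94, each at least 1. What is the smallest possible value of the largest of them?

9

If every one of the 11 were at most 8, the total would be at most 11 × 8 = 88 < 94.
Equality holds with 6 values of 9 and 5 values of 8.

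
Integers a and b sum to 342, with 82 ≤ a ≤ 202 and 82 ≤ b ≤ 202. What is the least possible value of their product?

28280

ab = a(342 − a) is concave in a, so over [140, 202] it is minimized at an endpoint.
The extreme feasible split is a = 140, b = 202, giving ab = 28280.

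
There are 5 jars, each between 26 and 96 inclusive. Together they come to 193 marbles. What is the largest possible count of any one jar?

Maximizing one value means minimizing the remaining 4.
The other 4 contribute at least 4 × 26 = 104, leaving at most 193 − 104 = 89.
Since 89 ≤ 96, this is achievable: one at 89 and 4 at 26.

89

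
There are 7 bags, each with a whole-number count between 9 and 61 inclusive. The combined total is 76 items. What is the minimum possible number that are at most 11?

3

Each value above 11 is at least 12, contributing at least 12 − 9 = 3 above the floor 9.
The sum exceeds the floor total 63 by 13, so at most ⌊13/3⌋ = 4 exceed 11, and at least 3 are ≤ 11.
Exactly 3 works: 3 values at 9 and 4 at 12 total 75; raise one of the low values by 1 (still ≤ 11) to hit 76.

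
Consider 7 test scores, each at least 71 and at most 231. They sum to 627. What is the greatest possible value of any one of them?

201

Maximizing one value means minimizing the remaining 6.
The other 6 contribute at least 6 × 71 = 426, leaving at most 627 − 426 = 201.
Since 201 ≤ 231, this is achievable: one at 201 and 6 at 71.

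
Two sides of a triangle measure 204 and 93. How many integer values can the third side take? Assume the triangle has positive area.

185

The triangle inequality gives |204 − 93| < c < 204 + 93, i.e. 111 < c < 297.
So c can be any integer from 112 to 296: 185 values.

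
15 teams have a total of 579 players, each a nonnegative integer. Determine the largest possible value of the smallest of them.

The average is 579/15 < 39, so some value is ≤ 38.
Taking 6 copies of 38 and 9 copies of 39 gives exactly 579, so 38 is attained.

38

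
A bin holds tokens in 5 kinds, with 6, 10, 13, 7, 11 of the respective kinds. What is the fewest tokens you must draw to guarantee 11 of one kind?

In the worst case you take as many as possible of each kind without reaching 11: 6 + 10 + 10 + 7 + 10 = 43.
The next one must give 11 of some kind, so 43 + 1 = 44.

44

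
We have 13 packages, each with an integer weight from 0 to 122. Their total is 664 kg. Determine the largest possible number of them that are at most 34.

10

Each value at 34 or below falls at least 122 − 34 = 88 short of the ceiling 122.
The ceiling total is 13 × 122 = 1586, and we need 664, so at most ⌊(1586 − 664)/88⌋ = 10 can be that low.
k = 10 is achieved by 10 values at 34 and 3 at 122, total 706; lower one of the 122's by 42 (still > 34) to reach 664.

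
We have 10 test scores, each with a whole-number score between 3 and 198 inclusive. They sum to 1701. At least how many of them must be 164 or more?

3

Each value short of 164 is at most 163, costing at least 198 − 163 = 35 against the maximum total of 1980.
We can afford to lose at most 1980 − 1701 = 279, so at most ⌊279/35⌋ = 7 fall short, and at least 3 are ≥ 164.
Exactly 3 works: 3 values at 198 and 7 at 163 total 1735; lower one of the high values by 34 (still ≥ 164) to hit 1701.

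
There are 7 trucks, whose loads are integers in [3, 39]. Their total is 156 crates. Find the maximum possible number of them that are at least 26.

5

If k of the values are ≥ 26, the total is ≥ 26k + 3(7 − k).
Setting 26k + 3(7 − k) ≤ 156 gives 23k ≤ 135, so k ≤ 5.
k = 5 is achieved by 5 values at 26 and 2 at 3, total 136; add 20 to one value (staying below 26) to reach 156.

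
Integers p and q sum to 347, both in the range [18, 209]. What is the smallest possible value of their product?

28842

For a fixed sum, pq is smallest when p and q are as far apart as possible.
At the endpoint p = 138, q = 347 − 138 = 209, so pq = 138 × 209 = 28842.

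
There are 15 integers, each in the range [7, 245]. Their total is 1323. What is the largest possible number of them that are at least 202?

6

If k of the values are ≥ 202, the total is ≥ 202k + 7(15 − k).
Setting 202k + 7(15 − k) ≤ 1323 gives 195k ≤ 1218, so k ≤ 6.
k = 6 is achieved by 6 values at 202 and 9 at 7, total 1275; add 48 to one value (staying below 202) to reach 1323.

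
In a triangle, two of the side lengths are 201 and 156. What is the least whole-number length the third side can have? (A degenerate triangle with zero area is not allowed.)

46

The third side must exceed |201 − 156| = 45.
The smallest integer above 45 is 46.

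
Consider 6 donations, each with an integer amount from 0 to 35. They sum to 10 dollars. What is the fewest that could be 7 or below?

Each value above 7 is at least 8, contributing at least 8 − 0 = 8 above the floor 0.
The sum exceeds the floor total 0 by 10, so at most ⌊10/8⌋ = 1 exceed 7, and at least 5 are ≤ 7.
Exactly 5 works: 5 values at 0 and 1 at 8 total 8; raise one of the low values by 2 (still ≤ 7) to hit 10.

5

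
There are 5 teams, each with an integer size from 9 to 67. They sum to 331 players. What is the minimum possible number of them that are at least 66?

3

If only k of them are at least 66, the other 5 − k are at most 65, so the total is at most k·67 + (5 − k)·65.
This must reach 331, so k·67 + (5 − k)·65 ≥ 331, giving k ≥ 3.
Exactly 3 works: 3 values at 67 and 2 at 65 total 331.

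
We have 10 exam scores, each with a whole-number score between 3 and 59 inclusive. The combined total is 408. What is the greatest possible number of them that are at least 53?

7

Suppose k of them are at least 53. Those contribute at least 53 each and the other 10 − k at least 3 each.
So the total is at least 53k + 3(10 − k) = 30 + 50k. This must be ≤ 408, giving k ≤ 7.
k = 7 is achieved by 7 values at 53 and 3 at 3, total 380; add 28 to one value (staying below 53) to reach 408.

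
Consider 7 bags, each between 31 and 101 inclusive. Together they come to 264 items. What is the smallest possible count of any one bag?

31

To make one bag as small as possible, make the other 6 as large as possible.
The other 6 can take up 6 × 101 = 606 ≥ 264 − 31, so one bag can sit at its floor of 31.
Achievable: one at 31 and the other 6 totalling 233, which fits since 6 × 31 ≤ 233 ≤ 6 × 101.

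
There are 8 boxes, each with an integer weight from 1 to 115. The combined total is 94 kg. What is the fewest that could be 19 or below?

Each value above 19 is at least 20, contributing at least 20 − 1 = 19 above the floor 1.
The sum exceeds the floor total 8 by 86, so at most ⌊86/19⌋ = 4 exceed 19, and at least 4 are ≤ 19.
Exactly 4 works: 4 values at 1 and 4 at 20 total 84; raise one of the low values by 10 (still ≤ 19) to hit 94.

4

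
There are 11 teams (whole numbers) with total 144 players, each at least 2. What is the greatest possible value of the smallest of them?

13

The 11 values sum to 144, so their minimum is at most ⌊144/11⌋ = 13.
Taking 10 copies of 13 and 1 copy of 14 gives exactly 144, so 13 is attained.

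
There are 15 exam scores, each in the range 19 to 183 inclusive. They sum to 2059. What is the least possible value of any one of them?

19

Minimizing one value means maximizing the remaining 14.
The other 14 can take up 14 × 183 = 2562 ≥ 2059 − 19, so one score can sit at its floor of 19.
Achievable: one at 19 and the other 14 totalling 2040, which fits since 14 × 19 ≤ 2040 ≤ 14 × 183.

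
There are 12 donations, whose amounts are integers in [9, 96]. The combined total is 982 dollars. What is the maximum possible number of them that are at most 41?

Each value at 41 or below falls at least 96 − 41 = 55 short of the ceiling 96.
The ceiling total is 12 × 96 = 1152, and we need 982, so at most ⌊(1152 − 982)/55⌋ = 3 can be that low.
k = 3 is achieved by 3 values at 41 and 9 at 96, total 987; lower one of the 96's by 5 (still > 41) to reach 982.

3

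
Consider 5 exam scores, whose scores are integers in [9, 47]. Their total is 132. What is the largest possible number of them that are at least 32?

3

Suppose k of them are at least 32. Those contribute at least 32 each and the other 5 − k at least 9 each.
So the total is at least 32k + 9(5 − k) = 45 + 23k. This must be ≤ 132, giving k ≤ 3.
k = 3 is achieved by 3 values at 32 and 2 at 9, total 114; add 18 to one value (staying below 32) to reach 132.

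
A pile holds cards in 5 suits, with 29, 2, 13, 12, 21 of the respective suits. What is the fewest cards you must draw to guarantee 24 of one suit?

In the worst case you take as many as possible of each suit without reaching 24: 23 + 2 + 13 + 12 + 21 = 71.
The next one must give 24 of some suit, so 71 + 1 = 72.

72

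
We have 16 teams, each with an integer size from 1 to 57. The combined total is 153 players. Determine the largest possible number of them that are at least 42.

3

Suppose k of them are at least 42. Those contribute at least 42 each and the other 16 − k at least 1 each.
So the total is at least 42k + 1(16 − k) = 16 + 41k. This must be ≤ 153, giving k ≤ 3.
k = 3 is achieved by 3 values at 42 and 13 at 1, total 139; add 14 to one value (staying below 42) to reach 153.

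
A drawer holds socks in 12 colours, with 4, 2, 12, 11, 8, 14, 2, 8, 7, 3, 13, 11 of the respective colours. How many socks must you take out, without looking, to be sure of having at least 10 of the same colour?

80

In the worst case you take as many as possible of each colour without reaching 10: 4 + 2 + 9 + 9 + 8 + 9 + 2 + 8 + 7 + 3 + 9 + 9 = 79.
The next one must give 10 of some colour, so 79 + 1 = 80.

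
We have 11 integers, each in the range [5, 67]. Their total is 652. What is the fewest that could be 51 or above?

6

Suppose at most 11 − j of them reach 51; then j values are ≤ 50 and the rest ≤ 67.
The total is then ≤ 50·j + 67·(11 − j) = 737 − 17j. For this to be ≥ 652 we need j ≤ 5, so at least 11 − 5 = 6 must reach 51.
Exactly 6 works: 6 values at 67 and 5 at 50 total 652.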